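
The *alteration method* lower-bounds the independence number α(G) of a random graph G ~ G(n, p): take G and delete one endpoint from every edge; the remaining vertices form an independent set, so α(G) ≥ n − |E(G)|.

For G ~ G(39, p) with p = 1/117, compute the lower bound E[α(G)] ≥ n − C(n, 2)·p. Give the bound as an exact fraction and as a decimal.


E[|E(G)|] = C(39, 2)·p = 741 · (1/117) = 19/3.
E[α(G)] ≥ n − E[|E(G)|] = 39 − 19/3 = 98/3.
Numerically: ≈ 32.6667.
(This is only a lower bound; the true E[α(G)] may be larger.)

E[α(G)] ≥ 98/3 ≈ 32.6667.


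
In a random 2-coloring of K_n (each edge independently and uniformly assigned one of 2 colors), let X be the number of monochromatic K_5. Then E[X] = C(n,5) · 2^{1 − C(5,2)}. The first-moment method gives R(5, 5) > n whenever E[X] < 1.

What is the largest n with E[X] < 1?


We need C(n, 5) · 2^{1 − 10} < 1, i.e. C(n, 5) < 2^{10 − 1} = 512.
Check values of n near the boundary:
  n = 8: C(8, 5) = 56; 56 < 512? YES
  n = 9: C(9, 5) = 126; 126 < 512? YES
  n = 10: C(10, 5) = 252; 252 < 512? YES
  n = 11: C(11, 5) = 462; 462 < 512? YES
  n = 12: C(12, 5) = 792; 792 < 512? NO
  n = 13: C(13, 5) = 1287; 1287 < 512? NO
  n = 14: C(14, 5) = 2002; 2002 < 512? NO
The largest n with C(n, 5) < 512 is n = 11 (where E[X] = 231/256 ≈ 0.9023). Hence R(5, 5) > 11, i.e. R(5, 5) ≥ 12.

Largest n = 11; hence R(5, 5) > 11.


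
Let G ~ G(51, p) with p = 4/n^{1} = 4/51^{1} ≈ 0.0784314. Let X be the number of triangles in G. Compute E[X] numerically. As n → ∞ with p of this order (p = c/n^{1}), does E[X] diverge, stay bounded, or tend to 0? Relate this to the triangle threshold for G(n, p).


Number of potential triangles: C(51, 3) = 20825.
Each occurs with probability p³ ≈ (0.0784314)³ ≈ 4.82469035e-04.
By linearity: E[X] = C(51, 3)·p³ ≈ 20825 · 4.82469035e-04 ≈ 10.047418.
Here α = 1, so p = 4/n is exactly at the triangle threshold p ~ 1/n. Asymptotically E[X] → c³/6 = 4³/6 = 32/3 ≈ 10.666667, a bounded constant. In this regime the triangle count is asymptotically Poisson(c³/6).

E[X] ≈ 10.047418; in regime p = Θ(1/n^{1}) E[X] stays bounded (at the triangle threshold p ~ 1/n).


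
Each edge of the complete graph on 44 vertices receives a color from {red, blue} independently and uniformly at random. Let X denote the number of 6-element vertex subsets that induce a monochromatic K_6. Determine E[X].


Let X = Σ_S X_S over the C(44, 6) = 7059052 subsets S of size 6, where X_S = 1 if the K_6 on S is monochromatic.
For a fixed S, the K_6 on S has C(6, 2) = 15 edges. P[all 15 edges red] = (1/2)^15, and likewise for blue, so P[monochromatic] = 2·(1/2)^15 = 2^{1 − 15} = 1/16384.
By linearity of expectation: E[X] = C(44, 6) · 2^{1 − 15} = 7059052 · 1/16384 = 1764763/4096.
Numerically: E[X] ≈ 430.850342.

E[X] = C(44,6)·2^(1−C(6,2)) = 1764763/4096 ≈ 430.850342.


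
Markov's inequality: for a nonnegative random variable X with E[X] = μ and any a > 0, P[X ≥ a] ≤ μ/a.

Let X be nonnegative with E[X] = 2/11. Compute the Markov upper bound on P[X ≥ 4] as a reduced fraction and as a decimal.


μ = E[X] = 2/11, a = 4.
Markov: P[X ≥ 4] ≤ μ/a = (2/11)/4 = 1/22.
Numerically: ≈ 0.045455.
(Since a = 4 > μ = 0.181818, the bound 1/22 is < 1 and informative.)

P[X ≥ 4] ≤ 1/22 ≈ 0.045455.


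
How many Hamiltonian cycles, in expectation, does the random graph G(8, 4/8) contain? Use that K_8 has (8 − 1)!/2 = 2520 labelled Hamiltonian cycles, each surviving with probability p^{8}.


K_8 has (8 − 1)!/2 = 2520 labelled Hamiltonian cycles.
For each such Hamiltonian cycle H, let X_H = 1 if all 8 edges of H are present in G. Then P[X_H = 1] = p^{8} = (1/2)^{8} = 1/256.
By linearity: E[X] = Σ_H E[X_H] = 2520 · p^{8} = 2520 · 1/256 = 315/32.
Numerically: E[X] ≈ 9.84375.

E[X] = 2520 · (1/2)^{8} = 315/32 ≈ 9.84375.


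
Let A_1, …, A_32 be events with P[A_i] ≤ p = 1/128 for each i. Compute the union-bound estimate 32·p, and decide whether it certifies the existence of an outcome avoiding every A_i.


Union bound: P[∪_{i=1}^{32} A_i] ≤ Σ_i P[A_i] ≤ 32·p = 32·(1/128) = 1/4.
Numerically: 1/4 ≈ 0.250.
Is 1/4 < 1? YES.
Since P[∪ A_i] ≤ 1/4 < 1, the complement has P[∩ A_i^c] ≥ 1 − 1/4 = 3/4 > 0, so some outcome avoids every A_i.

32·p = 1/4 ≈ 0.250; existence CERTIFIED by the union bound.


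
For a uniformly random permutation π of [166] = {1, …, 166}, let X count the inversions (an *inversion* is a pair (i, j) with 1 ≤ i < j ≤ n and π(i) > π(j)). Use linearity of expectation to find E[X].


Write X = Σ X_I over the C(166, 2) = 13695 pairs i < j, with X_I the indicator of one inversion.
There are 13695 indicators.
For each fixed pair i < j, the values π(i) and π(j) are two distinct elements of {1, …, 166} in uniformly random order; by symmetry P[π(i) > π(j)] = 1/2.
By linearity: E[X] = 13695 · (1/2) = C(166, 2) · (1/2) = 13695/2 = 13695/2 ≈ 6847.500000.

E[X] = 13695/2 = 6847.500000.


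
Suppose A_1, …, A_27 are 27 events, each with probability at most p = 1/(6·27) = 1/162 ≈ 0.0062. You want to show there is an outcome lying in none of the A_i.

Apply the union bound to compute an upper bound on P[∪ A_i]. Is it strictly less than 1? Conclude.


Union bound: P[∪_{i=1}^{27} A_i] ≤ Σ_i P[A_i] ≤ 27·p = 27·(1/162) = 1/6.
Numerically: 1/6 ≈ 0.1667.
Is 1/6 < 1? YES.
Since P[∪ A_i] ≤ 1/6 < 1, the complement has P[∩ A_i^c] ≥ 1 − 1/6 = 5/6 > 0, so some outcome avoids every A_i.

27·p = 1/6 ≈ 0.1667; existence CERTIFIED by the union bound.


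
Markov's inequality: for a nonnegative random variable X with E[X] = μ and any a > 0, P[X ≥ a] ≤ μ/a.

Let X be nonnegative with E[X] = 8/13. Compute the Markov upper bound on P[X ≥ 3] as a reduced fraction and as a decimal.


μ = E[X] = 8/13, a = 3.
Markov: P[X ≥ 3] ≤ μ/a = (8/13)/3 = 8/39.
Numerically: ≈ 0.20513.
(Since a = 3 > μ = 0.61538, the bound 8/39 is < 1 and informative.)

P[X ≥ 3] ≤ 8/39 ≈ 0.20513.


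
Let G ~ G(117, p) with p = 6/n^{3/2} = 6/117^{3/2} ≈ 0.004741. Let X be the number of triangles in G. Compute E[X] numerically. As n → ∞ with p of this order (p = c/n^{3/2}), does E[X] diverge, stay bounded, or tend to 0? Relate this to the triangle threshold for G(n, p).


Number of potential triangles: C(117, 3) = 260130.
Each occurs with probability p³ ≈ (0.004741)³ ≈ 1.0656568e-07.
By linearity: E[X] = C(117, 3)·p³ ≈ 260130 · 1.0656568e-07 ≈ 0.02772.
Since α = 3/2 > 1, p = c/n^{3/2} = o(1/n) is below the triangle threshold p ~ 1/n. Asymptotically E[X] ~ (c³/6)·n^{3(1−α)} = (6³/6)·n^{-1.5} → 0, so by Markov's inequality G has no triangles w.h.p.

E[X] ≈ 0.02772; in regime p = Θ(1/n^{3/2}) E[X] tends to 0 (below the triangle threshold p ~ 1/n).


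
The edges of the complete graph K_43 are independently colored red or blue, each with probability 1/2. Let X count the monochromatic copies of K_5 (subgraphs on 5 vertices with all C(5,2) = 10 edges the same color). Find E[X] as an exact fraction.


Let X = Σ_S X_S over the C(43, 5) = 962598 subsets S of size 5, where X_S = 1 if the K_5 on S is monochromatic.
For a fixed S, the K_5 on S has C(5, 2) = 10 edges. P[all 10 edges red] = (1/2)^10, and likewise for blue, so P[monochromatic] = 2·(1/2)^10 = 2^{1 − 10} = 1/512.
By linearity of expectation: E[X] = C(43, 5) · 2^{1 − 10} = 962598 · 1/512 = 481299/256.
Numerically: E[X] ≈ 1880.0742.

E[X] = C(43,5)·2^(1−C(5,2)) = 481299/256 ≈ 1880.0742.


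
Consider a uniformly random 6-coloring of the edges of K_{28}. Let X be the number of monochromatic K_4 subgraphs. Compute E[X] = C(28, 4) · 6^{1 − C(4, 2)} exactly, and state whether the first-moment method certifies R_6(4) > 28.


E[X] = C(28, 4) · 6^{1 − 6} = 20475 · 6^{−5} = 20475/7776.
As a reduced fraction: E[X] = 2275/864 ≈ 2.6331.
Is E[X] < 1? NO.
Since E[X] ≥ 1, the first-moment bound is inconclusive at n = 28; it does NOT by itself certify R_6(4) > 28.

E[X] = 2275/864 ≈ 2.6331; E[X] ≥ 1; first-moment method inconclusive here.


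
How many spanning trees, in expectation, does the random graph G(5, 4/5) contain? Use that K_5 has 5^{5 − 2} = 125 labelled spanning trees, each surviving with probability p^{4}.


K_5 has 5^{5 − 2} = 125 labelled spanning trees.
For each such spanning tree H, let X_H = 1 if all 4 edges of H are present in G. Then P[X_H = 1] = p^{4} = (4/5)^{4} = 256/625.
By linearity of expectation: E[X] = Σ_H E[X_H] = 125 · p^{4} = 125 · 256/625 = 256/5.
Numerically: E[X] ≈ 51.2.

E[X] = 125 · (4/5)^{4} = 256/5 ≈ 51.2.


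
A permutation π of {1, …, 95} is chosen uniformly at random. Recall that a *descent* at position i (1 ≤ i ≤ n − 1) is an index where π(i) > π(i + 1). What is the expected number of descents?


Write X = Σ X_I over i = 1, …, 94, with X_I the indicator of one descent.
There are 94 indicators.
For each fixed i, the pair (π(i), π(i+1)) is a uniformly random ordered pair of distinct values from {1, …, 95}; by symmetry P[π(i) > π(i+1)] = 1/2.
By linearity: E[X] = 94 · (1/2) = (95 − 1) · (1/2) = 47 ≈ 47.000000.

E[X] = 47 = 47.000000.


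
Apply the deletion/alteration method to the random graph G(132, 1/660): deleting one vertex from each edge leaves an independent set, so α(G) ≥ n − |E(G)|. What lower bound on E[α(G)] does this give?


E[|E(G)|] = C(132, 2)·p = 8646 · (1/660) = 131/10.
E[α(G)] ≥ n − E[|E(G)|] = 132 − 131/10 = 1189/10.
Numerically: ≈ 118.9000.
(This is only a lower bound; the true E[α(G)] may be larger.)

E[α(G)] ≥ 1189/10 ≈ 118.9000.


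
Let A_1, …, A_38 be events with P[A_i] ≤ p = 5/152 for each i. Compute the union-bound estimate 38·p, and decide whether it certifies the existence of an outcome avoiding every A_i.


Union bound: P[∪_{i=1}^{38} A_i] ≤ Σ_i P[A_i] ≤ 38·p = 38·(5/152) = 5/4.
Numerically: 5/4 ≈ 1.250.
Is 5/4 < 1? NO.
Since the bound 5/4 is ≥ 1, the union bound is uninformative here; it does NOT by itself certify existence.

38·p = 5/4 ≈ 1.250; existence NOT certified by the union bound.


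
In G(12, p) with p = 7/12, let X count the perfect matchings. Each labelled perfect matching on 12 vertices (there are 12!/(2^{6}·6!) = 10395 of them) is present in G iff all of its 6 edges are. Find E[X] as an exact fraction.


K_12 has 12!/(2^{6}·6!) = 10395 labelled perfect matchings.
For each such perfect matching H, let X_H = 1 if all 6 edges of H are present in G. Then P[X_H = 1] = p^{6} = (7/12)^{6} = 117649/2985984.
Summing the indicators: E[X] = Σ_H E[X_H] = 10395 · p^{6} = 10395 · 117649/2985984 = 45294865/110592.
Numerically: E[X] ≈ 409.57.

E[X] = 10395 · (7/12)^{6} = 45294865/110592 ≈ 409.57.


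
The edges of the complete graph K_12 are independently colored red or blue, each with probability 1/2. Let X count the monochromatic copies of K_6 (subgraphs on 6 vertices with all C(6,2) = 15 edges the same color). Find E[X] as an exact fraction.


Let X = Σ_S X_S over the C(12, 6) = 924 subsets S of size 6, where X_S = 1 if the K_6 on S is monochromatic.
For a fixed S, the K_6 on S has C(6, 2) = 15 edges. P[all 15 edges red] = (1/2)^15, and likewise for blue, so P[monochromatic] = 2·(1/2)^15 = 2^{1 − 15} = 1/16384.
Summing: E[X] = C(12, 6) · 2^{1 − 15} = 924 · 1/16384 = 231/4096.
Numerically: E[X] ≈ 0.0564.

E[X] = C(12,6)·2^(1−C(6,2)) = 231/4096 ≈ 0.0564.


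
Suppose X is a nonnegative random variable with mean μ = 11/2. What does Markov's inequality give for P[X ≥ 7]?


μ = E[X] = 11/2, a = 7.
Markov: P[X ≥ 7] ≤ μ/a = (11/2)/7 = 11/14.
Numerically: ≈ 0.78571.
(Since a = 7 > μ = 5.50000, the bound 11/14 is < 1 and informative.)

P[X ≥ 7] ≤ 11/14 ≈ 0.78571.


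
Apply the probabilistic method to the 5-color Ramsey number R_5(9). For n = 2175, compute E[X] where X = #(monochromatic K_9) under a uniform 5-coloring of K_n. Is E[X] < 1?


E[X] = C(2175, 9) · 5^{1 − 36} = 2952382442121838483046575 · 5^{−35} = 2952382442121838483046575/2910383045673370361328125.
As a reduced fraction: E[X] = 118095297684873539321863/116415321826934814453125 ≈ 1.014431.
Is E[X] < 1? NO.
Since E[X] ≥ 1, the first-moment bound is inconclusive at n = 2175; it does NOT by itself certify R_5(9) > 2175.

E[X] = 118095297684873539321863/116415321826934814453125 ≈ 1.014431; E[X] ≥ 1; first-moment method inconclusive here.


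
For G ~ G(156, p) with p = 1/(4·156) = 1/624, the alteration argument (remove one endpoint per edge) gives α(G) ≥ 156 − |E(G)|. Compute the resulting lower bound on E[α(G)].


E[|E(G)|] = C(156, 2)·p = 12090 · (1/624) = 155/8.
E[α(G)] ≥ n − E[|E(G)|] = 156 − 155/8 = 1093/8.
Numerically: ≈ 136.62500.
(This is only a lower bound; the true E[α(G)] may be larger.)

E[α(G)] ≥ 1093/8 ≈ 136.62500.


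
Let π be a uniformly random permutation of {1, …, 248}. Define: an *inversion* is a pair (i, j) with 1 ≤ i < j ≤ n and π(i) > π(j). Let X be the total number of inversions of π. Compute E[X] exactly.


Write X = Σ X_I over the C(248, 2) = 30628 pairs i < j, with X_I the indicator of one inversion.
There are 30628 indicators.
For each fixed pair i < j, the values π(i) and π(j) are two distinct elements of {1, …, 248} in uniformly random order; by symmetry P[π(i) > π(j)] = 1/2.
By linearity: E[X] = 30628 · (1/2) = C(248, 2) · (1/2) = 30628/2 = 15314 ≈ 15314.000.

E[X] = 15314 = 15314.000.


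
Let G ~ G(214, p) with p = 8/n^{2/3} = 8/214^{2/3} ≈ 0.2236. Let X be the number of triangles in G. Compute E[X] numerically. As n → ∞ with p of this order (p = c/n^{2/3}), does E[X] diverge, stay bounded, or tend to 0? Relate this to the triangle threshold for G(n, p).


Number of potential triangles: C(214, 3) = 1610564.
Each occurs with probability p³ ≈ (0.2236)³ ≈ 1.118002e-02.
By linearity: E[X] = C(214, 3)·p³ ≈ 1610564 · 1.118002e-02 ≈ 18006.1308.
Since α = 2/3 < 1, p = c/n^{2/3} ≫ 1/n is above the triangle threshold p ~ 1/n. Asymptotically E[X] ~ (c³/6)·n^{3(1−α)} = (8³/6)·n^{1} → ∞; triangles are abundant w.h.p.

E[X] ≈ 18006.1308; in regime p = Θ(1/n^{2/3}) E[X] diverges (above the triangle threshold p ~ 1/n).


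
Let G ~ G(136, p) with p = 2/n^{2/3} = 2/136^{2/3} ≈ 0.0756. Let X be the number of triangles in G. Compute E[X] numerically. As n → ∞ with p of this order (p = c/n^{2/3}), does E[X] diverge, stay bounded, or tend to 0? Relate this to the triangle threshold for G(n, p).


Number of potential triangles: C(136, 3) = 410040.
Each occurs with probability p³ ≈ (0.0756)³ ≈ 4.32526e-04.
By linearity: E[X] = C(136, 3)·p³ ≈ 410040 · 4.32526e-04 ≈ 177.353.
Since α = 2/3 < 1, p = c/n^{2/3} ≫ 1/n is above the triangle threshold p ~ 1/n. Asymptotically E[X] ~ (c³/6)·n^{3(1−α)} = (2³/6)·n^{1} → ∞; triangles are abundant w.h.p.

E[X] ≈ 177.353; in regime p = Θ(1/n^{2/3}) E[X] diverges (above the triangle threshold p ~ 1/n).


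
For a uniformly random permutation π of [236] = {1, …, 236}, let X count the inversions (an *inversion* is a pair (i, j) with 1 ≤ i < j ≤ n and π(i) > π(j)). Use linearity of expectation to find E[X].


Write X = Σ X_I over the C(236, 2) = 27730 pairs i < j, with X_I the indicator of one inversion.
There are 27730 indicators.
For each fixed pair i < j, the values π(i) and π(j) are two distinct elements of {1, …, 236} in uniformly random order; by symmetry P[π(i) > π(j)] = 1/2.
By linearity: E[X] = 27730 · (1/2) = C(236, 2) · (1/2) = 27730/2 = 13865 ≈ 13865.000000.

E[X] = 13865 = 13865.000000.


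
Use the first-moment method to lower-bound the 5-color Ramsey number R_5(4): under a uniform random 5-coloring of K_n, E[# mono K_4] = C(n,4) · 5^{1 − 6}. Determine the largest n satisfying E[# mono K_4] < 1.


We need C(n, 4) · 5^{1 − 6} < 1, i.e. C(n, 4) < 5^{6 − 1} = 3125.
Check values of n near the boundary:
  n = 16: C(16, 4) = 1820; 1820 < 3125? YES
  n = 17: C(17, 4) = 2380; 2380 < 3125? YES
  n = 18: C(18, 4) = 3060; 3060 < 3125? YES
  n = 19: C(19, 4) = 3876; 3876 < 3125? NO
  n = 20: C(20, 4) = 4845; 4845 < 3125? NO
The largest n with C(n, 4) < 3125 is n = 18 (where E[X] = 612/625 ≈ 0.9792000). Hence R_5(4) > 18, i.e. R_5(4) ≥ 19.

Largest n = 18; hence R_5(4) > 18.


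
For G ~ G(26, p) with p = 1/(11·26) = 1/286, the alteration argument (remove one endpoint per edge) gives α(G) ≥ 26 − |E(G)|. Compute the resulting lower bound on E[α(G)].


E[|E(G)|] = C(26, 2)·p = 325 · (1/286) = 25/22.
E[α(G)] ≥ n − E[|E(G)|] = 26 − 25/22 = 547/22.
Numerically: ≈ 24.8636.
(This is only a lower bound; the true E[α(G)] may be larger.)

E[α(G)] ≥ 547/22 ≈ 24.8636.


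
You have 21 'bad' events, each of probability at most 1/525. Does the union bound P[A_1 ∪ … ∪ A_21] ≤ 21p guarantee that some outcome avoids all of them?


Union bound: P[∪_{i=1}^{21} A_i] ≤ Σ_i P[A_i] ≤ 21·p = 21·(1/525) = 1/25.
Numerically: 1/25 ≈ 0.0400.
Is 1/25 < 1? YES.
Since P[∪ A_i] ≤ 1/25 < 1, the complement has P[∩ A_i^c] ≥ 1 − 1/25 = 24/25 > 0, so some outcome avoids every A_i.

21·p = 1/25 ≈ 0.0400; existence CERTIFIED by the union bound.


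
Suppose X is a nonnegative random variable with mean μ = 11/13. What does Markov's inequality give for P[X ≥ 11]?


μ = E[X] = 11/13, a = 11.
Markov: P[X ≥ 11] ≤ μ/a = (11/13)/11 = 1/13.
Numerically: ≈ 0.076923.
(Since a = 11 > μ = 0.846154, the bound 1/13 is < 1 and informative.)

P[X ≥ 11] ≤ 1/13 ≈ 0.076923.


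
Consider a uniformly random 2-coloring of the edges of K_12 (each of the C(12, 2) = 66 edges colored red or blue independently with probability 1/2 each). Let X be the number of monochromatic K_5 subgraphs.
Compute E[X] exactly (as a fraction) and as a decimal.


Let X = Σ_S X_S over the C(12, 5) = 792 subsets S of size 5, where X_S = 1 if the K_5 on S is monochromatic.
For a fixed S, the K_5 on S has C(5, 2) = 10 edges. P[all 10 edges red] = (1/2)^10, and likewise for blue, so P[monochromatic] = 2·(1/2)^10 = 2^{1 − 10} = 1/512.
Summing: E[X] = C(12, 5) · 2^{1 − 10} = 792 · 1/512 = 99/64.
Numerically: E[X] ≈ 1.5469.

E[X] = C(12,5)·2^(1−C(5,2)) = 99/64 ≈ 1.5469.


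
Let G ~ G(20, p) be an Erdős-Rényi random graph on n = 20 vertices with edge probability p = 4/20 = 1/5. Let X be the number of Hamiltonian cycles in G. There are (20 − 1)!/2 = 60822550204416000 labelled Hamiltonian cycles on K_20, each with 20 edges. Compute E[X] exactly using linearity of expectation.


K_20 has (20 − 1)!/2 = 60822550204416000 labelled Hamiltonian cycles.
For each such Hamiltonian cycle H, let X_H = 1 if all 20 edges of H are present in G. Then P[X_H = 1] = p^{20} = (1/5)^{20} = 1/95367431640625.
By linearity of expectation: E[X] = Σ_H E[X_H] = 60822550204416000 · p^{20} = 60822550204416000 · 1/95367431640625 = 486580401635328/762939453125.
Numerically: E[X] ≈ 637.8.

E[X] = 60822550204416000 · (1/5)^{20} = 486580401635328/762939453125 ≈ 637.8.


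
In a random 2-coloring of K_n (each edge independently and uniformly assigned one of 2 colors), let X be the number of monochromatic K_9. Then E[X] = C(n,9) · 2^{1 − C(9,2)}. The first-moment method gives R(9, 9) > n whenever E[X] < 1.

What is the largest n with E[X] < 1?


We need C(n, 9) · 2^{1 − 36} < 1, i.e. C(n, 9) < 2^{36 − 1} = 34359738368.
Check values of n near the boundary:
  n = 62: C(62, 9) = 20286591270; 20286591270 < 34359738368? YES
  n = 63: C(63, 9) = 23667689815; 23667689815 < 34359738368? YES
  n = 64: C(64, 9) = 27540584512; 27540584512 < 34359738368? YES
  n = 65: C(65, 9) = 31966749880; 31966749880 < 34359738368? YES
  n = 66: C(66, 9) = 37014131440; 37014131440 < 34359738368? NO
  n = 67: C(67, 9) = 42757703560; 42757703560 < 34359738368? NO
  n = 68: C(68, 9) = 49280065120; 49280065120 < 34359738368? NO
The largest n with C(n, 9) < 34359738368 is n = 65 (where E[X] = 3995843735/4294967296 ≈ 0.93035). Hence R(9, 9) > 65, i.e. R(9, 9) ≥ 66.

Largest n = 65; hence R(9, 9) > 65.


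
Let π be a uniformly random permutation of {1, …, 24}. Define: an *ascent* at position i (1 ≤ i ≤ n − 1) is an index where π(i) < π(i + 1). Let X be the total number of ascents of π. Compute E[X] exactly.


Write X = Σ X_I over i = 1, …, 23, with X_I the indicator of one ascent.
There are 23 indicators.
For each fixed i, the pair (π(i), π(i+1)) is a uniformly random ordered pair of distinct values from {1, …, 24}; by symmetry P[π(i) < π(i+1)] = 1/2.
By linearity: E[X] = 23 · (1/2) = (24 − 1) · (1/2) = 23/2 ≈ 11.5000.

E[X] = 23/2 = 11.5000.


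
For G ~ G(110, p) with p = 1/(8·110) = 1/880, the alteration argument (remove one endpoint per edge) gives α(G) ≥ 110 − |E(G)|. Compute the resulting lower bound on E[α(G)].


E[|E(G)|] = C(110, 2)·p = 5995 · (1/880) = 109/16.
E[α(G)] ≥ n − E[|E(G)|] = 110 − 109/16 = 1651/16.
Numerically: ≈ 103.1875.
(This is only a lower bound; the true E[α(G)] may be larger.)

E[α(G)] ≥ 1651/16 ≈ 103.1875.


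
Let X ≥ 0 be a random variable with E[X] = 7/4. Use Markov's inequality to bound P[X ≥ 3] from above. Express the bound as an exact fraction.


μ = E[X] = 7/4, a = 3.
Markov: P[X ≥ 3] ≤ μ/a = (7/4)/3 = 7/12.
Numerically: ≈ 0.583.
(Since a = 3 > μ = 1.750, the bound 7/12 is < 1 and informative.)

P[X ≥ 3] ≤ 7/12 ≈ 0.583.


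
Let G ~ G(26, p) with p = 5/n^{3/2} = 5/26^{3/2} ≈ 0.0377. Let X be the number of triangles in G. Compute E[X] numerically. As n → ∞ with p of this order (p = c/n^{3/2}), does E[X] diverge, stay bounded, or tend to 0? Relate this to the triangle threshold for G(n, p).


Number of potential triangles: C(26, 3) = 2600.
Each occurs with probability p³ ≈ (0.0377)³ ≈ 5.36451e-05.
By linearity: E[X] = C(26, 3)·p³ ≈ 2600 · 5.36451e-05 ≈ 0.139.
Since α = 3/2 > 1, p = c/n^{3/2} = o(1/n) is below the triangle threshold p ~ 1/n. Asymptotically E[X] ~ (c³/6)·n^{3(1−α)} = (5³/6)·n^{-1.5} → 0, so by Markov's inequality G has no triangles w.h.p.

E[X] ≈ 0.139; in regime p = Θ(1/n^{3/2}) E[X] tends to 0 (below the triangle threshold p ~ 1/n).


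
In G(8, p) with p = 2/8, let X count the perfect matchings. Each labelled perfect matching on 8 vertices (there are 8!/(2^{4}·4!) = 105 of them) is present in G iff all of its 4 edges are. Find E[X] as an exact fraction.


K_8 has 8!/(2^{4}·4!) = 105 labelled perfect matchings.
For each such perfect matching H, let X_H = 1 if all 4 edges of H are present in G. Then P[X_H = 1] = p^{4} = (1/4)^{4} = 1/256.
Summing the indicators: E[X] = Σ_H E[X_H] = 105 · p^{4} = 105 · 1/256 = 105/256.
Numerically: E[X] ≈ 0.41.

E[X] = 105 · (1/4)^{4} = 105/256 ≈ 0.41.


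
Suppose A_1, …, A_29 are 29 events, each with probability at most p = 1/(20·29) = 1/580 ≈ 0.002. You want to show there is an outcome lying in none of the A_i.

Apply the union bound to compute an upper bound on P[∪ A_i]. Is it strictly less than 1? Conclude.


Union bound: P[∪_{i=1}^{29} A_i] ≤ Σ_i P[A_i] ≤ 29·p = 29·(1/580) = 1/20.
Numerically: 1/20 ≈ 0.050.
Is 1/20 < 1? YES.
Since P[∪ A_i] ≤ 1/20 < 1, the complement has P[∩ A_i^c] ≥ 1 − 1/20 = 19/20 > 0, so some outcome avoids every A_i.

29·p = 1/20 ≈ 0.050; existence CERTIFIED by the union bound.


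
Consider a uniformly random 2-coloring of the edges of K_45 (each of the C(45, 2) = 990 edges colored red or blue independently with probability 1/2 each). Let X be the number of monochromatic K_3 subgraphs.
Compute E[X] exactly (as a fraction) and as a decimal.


Let X = Σ_S X_S over the C(45, 3) = 14190 subsets S of size 3, where X_S = 1 if the K_3 on S is monochromatic.
For a fixed S, the K_3 on S has C(3, 2) = 3 edges. P[all 3 edges red] = (1/2)^3, and likewise for blue, so P[monochromatic] = 2·(1/2)^3 = 2^{1 − 3} = 1/4.
Summing: E[X] = C(45, 3) · 2^{1 − 3} = 14190 · 1/4 = 7095/2.
Numerically: E[X] ≈ 3547.50000.

E[X] = C(45,3)·2^(1−C(3,2)) = 7095/2 ≈ 3547.50000.


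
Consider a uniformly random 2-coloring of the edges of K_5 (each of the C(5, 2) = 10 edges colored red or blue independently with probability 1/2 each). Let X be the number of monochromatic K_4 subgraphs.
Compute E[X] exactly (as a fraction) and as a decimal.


Let X = Σ_S X_S over the C(5, 4) = 5 subsets S of size 4, where X_S = 1 if the K_4 on S is monochromatic.
For a fixed S, the K_4 on S has C(4, 2) = 6 edges. P[all 6 edges red] = (1/2)^6, and likewise for blue, so P[monochromatic] = 2·(1/2)^6 = 2^{1 − 6} = 1/32.
By linearity: E[X] = C(5, 4) · 2^{1 − 6} = 5 · 1/32 = 5/32.
Numerically: E[X] ≈ 0.1562.

E[X] = C(5,4)·2^(1−C(4,2)) = 5/32 ≈ 0.1562.


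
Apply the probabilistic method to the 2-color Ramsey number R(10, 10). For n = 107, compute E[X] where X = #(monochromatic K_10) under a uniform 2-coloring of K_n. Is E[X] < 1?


E[X] = C(107, 10) · 2^{1 − 45} = 35137373005735 · 2^{−44} = 35137373005735/17592186044416.
As a reduced fraction: E[X] = 35137373005735/17592186044416 ≈ 1.99733.
Is E[X] < 1? NO.
Since E[X] ≥ 1, the first-moment bound is inconclusive at n = 107; it does NOT by itself certify R(10, 10) > 107.

E[X] = 35137373005735/17592186044416 ≈ 1.99733; E[X] ≥ 1; first-moment method inconclusive here.


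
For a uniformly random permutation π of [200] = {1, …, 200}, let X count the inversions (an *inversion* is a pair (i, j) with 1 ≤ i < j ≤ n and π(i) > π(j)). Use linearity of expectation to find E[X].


Write X = Σ X_I over the C(200, 2) = 19900 pairs i < j, with X_I the indicator of one inversion.
There are 19900 indicators.
For each fixed pair i < j, the values π(i) and π(j) are two distinct elements of {1, …, 200} in uniformly random order; by symmetry P[π(i) > π(j)] = 1/2.
By linearity: E[X] = 19900 · (1/2) = C(200, 2) · (1/2) = 19900/2 = 9950 ≈ 9950.000000.

E[X] = 9950 = 9950.000000.


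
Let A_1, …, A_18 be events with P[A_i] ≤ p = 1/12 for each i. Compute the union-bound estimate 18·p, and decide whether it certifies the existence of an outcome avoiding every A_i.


Union bound: P[∪_{i=1}^{18} A_i] ≤ Σ_i P[A_i] ≤ 18·p = 18·(1/12) = 3/2.
Numerically: 3/2 ≈ 1.500000.
Is 3/2 < 1? NO.
Since the bound 3/2 is ≥ 1, the union bound is uninformative here; it does NOT by itself certify existence.

18·p = 3/2 ≈ 1.500000; existence NOT certified by the union bound.


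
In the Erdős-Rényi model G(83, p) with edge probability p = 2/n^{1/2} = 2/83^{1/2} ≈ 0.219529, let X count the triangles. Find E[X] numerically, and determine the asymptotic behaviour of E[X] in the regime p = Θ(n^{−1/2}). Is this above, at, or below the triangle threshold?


Number of potential triangles: C(83, 3) = 91881.
Each occurs with probability p³ ≈ (0.219529)³ ≈ 1.05796877e-02.
By linearity: E[X] = C(83, 3)·p³ ≈ 91881 · 1.05796877e-02 ≈ 972.072286.
Since α = 1/2 < 1, p = c/n^{1/2} ≫ 1/n is above the triangle threshold p ~ 1/n. Asymptotically E[X] ~ (c³/6)·n^{3(1−α)} = (2³/6)·n^{1.5} → ∞; triangles are abundant w.h.p.

E[X] ≈ 972.072286; in regime p = Θ(1/n^{1/2}) E[X] diverges (above the triangle threshold p ~ 1/n).


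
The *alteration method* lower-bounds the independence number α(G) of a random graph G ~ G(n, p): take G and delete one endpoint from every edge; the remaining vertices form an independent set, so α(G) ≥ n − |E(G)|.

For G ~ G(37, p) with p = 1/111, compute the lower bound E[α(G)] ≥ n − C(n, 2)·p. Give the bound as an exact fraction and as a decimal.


E[|E(G)|] = C(37, 2)·p = 666 · (1/111) = 6.
E[α(G)] ≥ n − E[|E(G)|] = 37 − 6 = 31.
Numerically: ≈ 31.000000.
(This is only a lower bound; the true E[α(G)] may be larger.)

E[α(G)] ≥ 31 ≈ 31.000000.


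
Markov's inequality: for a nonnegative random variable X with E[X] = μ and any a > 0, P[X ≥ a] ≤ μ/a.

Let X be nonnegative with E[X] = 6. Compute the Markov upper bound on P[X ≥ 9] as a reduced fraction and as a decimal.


μ = E[X] = 6, a = 9.
Markov: P[X ≥ 9] ≤ μ/a = (6)/9 = 2/3.
Numerically: ≈ 0.666667.
(Since a = 9 > μ = 6.000000, the bound 2/3 is < 1 and informative.)

P[X ≥ 9] ≤ 2/3 ≈ 0.666667.


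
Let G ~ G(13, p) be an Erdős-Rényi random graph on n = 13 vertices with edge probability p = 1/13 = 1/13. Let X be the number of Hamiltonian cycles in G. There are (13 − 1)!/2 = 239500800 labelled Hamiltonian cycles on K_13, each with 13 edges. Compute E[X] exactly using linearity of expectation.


K_13 has (13 − 1)!/2 = 239500800 labelled Hamiltonian cycles.
For each such Hamiltonian cycle H, let X_H = 1 if all 13 edges of H are present in G. Then P[X_H = 1] = p^{13} = (1/13)^{13} = 1/302875106592253.
Summing the indicators: E[X] = Σ_H E[X_H] = 239500800 · p^{13} = 239500800 · 1/302875106592253 = 239500800/302875106592253.
Numerically: E[X] ≈ 7.91e-07.

E[X] = 239500800 · (1/13)^{13} = 239500800/302875106592253 ≈ 7.91e-07.


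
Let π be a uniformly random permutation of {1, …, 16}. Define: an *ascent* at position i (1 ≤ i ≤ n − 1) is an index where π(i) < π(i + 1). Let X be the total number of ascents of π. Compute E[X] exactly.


Write X = Σ X_I over i = 1, …, 15, with X_I the indicator of one ascent.
There are 15 indicators.
For each fixed i, the pair (π(i), π(i+1)) is a uniformly random ordered pair of distinct values from {1, …, 16}; by symmetry P[π(i) < π(i+1)] = 1/2.
By linearity: E[X] = 15 · (1/2) = (16 − 1) · (1/2) = 15/2 ≈ 7.500.

E[X] = 15/2 = 7.500.


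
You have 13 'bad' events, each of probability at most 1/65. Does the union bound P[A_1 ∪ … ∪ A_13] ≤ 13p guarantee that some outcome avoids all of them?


Union bound: P[∪_{i=1}^{13} A_i] ≤ Σ_i P[A_i] ≤ 13·p = 13·(1/65) = 1/5.
Numerically: 1/5 ≈ 0.2000000.
Is 1/5 < 1? YES.
Since P[∪ A_i] ≤ 1/5 < 1, the complement has P[∩ A_i^c] ≥ 1 − 1/5 = 4/5 > 0, so some outcome avoids every A_i.

13·p = 1/5 ≈ 0.2000000; existence CERTIFIED by the union bound.


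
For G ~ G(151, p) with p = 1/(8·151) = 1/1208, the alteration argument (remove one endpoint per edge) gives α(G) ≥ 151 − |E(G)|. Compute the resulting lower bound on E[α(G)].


E[|E(G)|] = C(151, 2)·p = 11325 · (1/1208) = 75/8.
E[α(G)] ≥ n − E[|E(G)|] = 151 − 75/8 = 1133/8.
Numerically: ≈ 141.62500.
(This is only a lower bound; the true E[α(G)] may be larger.)

E[α(G)] ≥ 1133/8 ≈ 141.62500.


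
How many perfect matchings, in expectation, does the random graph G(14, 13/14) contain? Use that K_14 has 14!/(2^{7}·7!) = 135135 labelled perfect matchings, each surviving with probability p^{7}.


K_14 has 14!/(2^{7}·7!) = 135135 labelled perfect matchings.
For each such perfect matching H, let X_H = 1 if all 7 edges of H are present in G. Then P[X_H = 1] = p^{7} = (13/14)^{7} = 62748517/105413504.
Summing the indicators: E[X] = Σ_H E[X_H] = 135135 · p^{7} = 135135 · 62748517/105413504 = 1211360120685/15059072.
Numerically: E[X] ≈ 80440.6.

E[X] = 135135 · (13/14)^{7} = 1211360120685/15059072 ≈ 80440.6.


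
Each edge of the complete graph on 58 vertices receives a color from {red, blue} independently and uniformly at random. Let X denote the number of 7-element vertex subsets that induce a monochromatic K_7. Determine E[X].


Let X = Σ_S X_S over the C(58, 7) = 300674088 subsets S of size 7, where X_S = 1 if the K_7 on S is monochromatic.
For a fixed S, the K_7 on S has C(7, 2) = 21 edges. P[all 21 edges red] = (1/2)^21, and likewise for blue, so P[monochromatic] = 2·(1/2)^21 = 2^{1 − 21} = 1/1048576.
By linearity of expectation: E[X] = C(58, 7) · 2^{1 − 21} = 300674088 · 1/1048576 = 37584261/131072.
Numerically: E[X] ≈ 286.74516.

E[X] = C(58,7)·2^(1−C(7,2)) = 37584261/131072 ≈ 286.74516.


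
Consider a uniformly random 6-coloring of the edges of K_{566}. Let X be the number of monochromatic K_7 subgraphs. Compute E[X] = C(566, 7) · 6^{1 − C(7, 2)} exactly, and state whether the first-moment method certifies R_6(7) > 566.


E[X] = C(566, 7) · 6^{1 − 21} = 3557206237959440 · 6^{−20} = 3557206237959440/3656158440062976.
As a reduced fraction: E[X] = 222325389872465/228509902503936 ≈ 0.9729.
Is E[X] < 1? YES.
Since E[X] < 1, there exists a 6-coloring of K_{566} with no monochromatic K_7; hence R_6(7) > 566.

E[X] = 222325389872465/228509902503936 ≈ 0.9729; E[X] < 1, so R_6(7) > 566.


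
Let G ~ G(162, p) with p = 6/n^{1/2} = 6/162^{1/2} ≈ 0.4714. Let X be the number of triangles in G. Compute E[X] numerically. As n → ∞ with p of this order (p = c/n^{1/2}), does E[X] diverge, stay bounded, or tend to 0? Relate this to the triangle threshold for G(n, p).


Number of potential triangles: C(162, 3) = 695520.
Each occurs with probability p³ ≈ (0.4714)³ ≈ 1.0475656e-01.
By linearity: E[X] = C(162, 3)·p³ ≈ 695520 · 1.0475656e-01 ≈ 72860.28273.
Since α = 1/2 < 1, p = c/n^{1/2} ≫ 1/n is above the triangle threshold p ~ 1/n. Asymptotically E[X] ~ (c³/6)·n^{3(1−α)} = (6³/6)·n^{1.5} → ∞; triangles are abundant w.h.p.

E[X] ≈ 72860.28273; in regime p = Θ(1/n^{1/2}) E[X] diverges (above the triangle threshold p ~ 1/n).


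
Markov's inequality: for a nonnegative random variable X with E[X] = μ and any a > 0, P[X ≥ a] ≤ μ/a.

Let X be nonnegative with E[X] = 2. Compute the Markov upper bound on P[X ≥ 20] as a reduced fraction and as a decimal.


μ = E[X] = 2, a = 20.
Markov: P[X ≥ 20] ≤ μ/a = (2)/20 = 1/10.
Numerically: ≈ 0.100000.
(Since a = 20 > μ = 2.000000, the bound 1/10 is < 1 and informative.)

P[X ≥ 20] ≤ 1/10 ≈ 0.100000.


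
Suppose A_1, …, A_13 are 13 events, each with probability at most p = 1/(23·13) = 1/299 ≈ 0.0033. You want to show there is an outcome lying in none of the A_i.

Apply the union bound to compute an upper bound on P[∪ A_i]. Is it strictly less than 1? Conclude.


Union bound: P[∪_{i=1}^{13} A_i] ≤ Σ_i P[A_i] ≤ 13·p = 13·(1/299) = 1/23.
Numerically: 1/23 ≈ 0.0435.
Is 1/23 < 1? YES.
Since P[∪ A_i] ≤ 1/23 < 1, the complement has P[∩ A_i^c] ≥ 1 − 1/23 = 22/23 > 0, so some outcome avoids every A_i.

13·p = 1/23 ≈ 0.0435; existence CERTIFIED by the union bound.


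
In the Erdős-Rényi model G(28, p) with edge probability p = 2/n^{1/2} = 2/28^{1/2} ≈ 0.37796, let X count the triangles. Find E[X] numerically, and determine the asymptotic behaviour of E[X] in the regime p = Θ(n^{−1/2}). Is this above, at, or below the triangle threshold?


Number of potential triangles: C(28, 3) = 3276.
Each occurs with probability p³ ≈ (0.37796)³ ≈ 5.3994925e-02.
By linearity: E[X] = C(28, 3)·p³ ≈ 3276 · 5.3994925e-02 ≈ 176.88737.
Since α = 1/2 < 1, p = c/n^{1/2} ≫ 1/n is above the triangle threshold p ~ 1/n. Asymptotically E[X] ~ (c³/6)·n^{3(1−α)} = (2³/6)·n^{1.5} → ∞; triangles are abundant w.h.p.

E[X] ≈ 176.88737; in regime p = Θ(1/n^{1/2}) E[X] diverges (above the triangle threshold p ~ 1/n).


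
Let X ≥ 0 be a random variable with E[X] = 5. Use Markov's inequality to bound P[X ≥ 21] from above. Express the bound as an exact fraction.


μ = E[X] = 5, a = 21.
Markov: P[X ≥ 21] ≤ μ/a = (5)/21 = 5/21.
Numerically: ≈ 0.238.
(Since a = 21 > μ = 5.000, the bound 5/21 is < 1 and informative.)

P[X ≥ 21] ≤ 5/21 ≈ 0.238.


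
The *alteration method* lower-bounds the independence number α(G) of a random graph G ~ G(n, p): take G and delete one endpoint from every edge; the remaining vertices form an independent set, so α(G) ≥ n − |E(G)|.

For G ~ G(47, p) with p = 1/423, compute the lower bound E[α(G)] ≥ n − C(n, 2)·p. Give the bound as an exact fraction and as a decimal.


E[|E(G)|] = C(47, 2)·p = 1081 · (1/423) = 23/9.
E[α(G)] ≥ n − E[|E(G)|] = 47 − 23/9 = 400/9.
Numerically: ≈ 44.4444.
(This is only a lower bound; the true E[α(G)] may be larger.)

E[α(G)] ≥ 400/9 ≈ 44.4444.


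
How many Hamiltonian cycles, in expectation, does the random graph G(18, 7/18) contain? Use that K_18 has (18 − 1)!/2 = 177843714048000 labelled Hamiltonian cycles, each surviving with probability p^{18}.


K_18 has (18 − 1)!/2 = 177843714048000 labelled Hamiltonian cycles.
For each such Hamiltonian cycle H, let X_H = 1 if all 18 edges of H are present in G. Then P[X_H = 1] = p^{18} = (7/18)^{18} = 1628413597910449/39346408075296537575424.
Summing the indicators: E[X] = Σ_H E[X_H] = 177843714048000 · p^{18} = 177843714048000 · 1628413597910449/39346408075296537575424 = 24246874921186846803875/3294258113514384.
Numerically: E[X] ≈ 7.36034e+06.

E[X] = 177843714048000 · (7/18)^{18} = 24246874921186846803875/3294258113514384 ≈ 7.36034e+06.


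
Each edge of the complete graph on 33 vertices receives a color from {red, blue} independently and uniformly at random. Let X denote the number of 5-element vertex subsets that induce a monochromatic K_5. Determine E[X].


Let X = Σ_S X_S over the C(33, 5) = 237336 subsets S of size 5, where X_S = 1 if the K_5 on S is monochromatic.
For a fixed S, the K_5 on S has C(5, 2) = 10 edges. P[all 10 edges red] = (1/2)^10, and likewise for blue, so P[monochromatic] = 2·(1/2)^10 = 2^{1 − 10} = 1/512.
Summing: E[X] = C(33, 5) · 2^{1 − 10} = 237336 · 1/512 = 29667/64.
Numerically: E[X] ≈ 463.547.

E[X] = C(33,5)·2^(1−C(5,2)) = 29667/64 ≈ 463.547.


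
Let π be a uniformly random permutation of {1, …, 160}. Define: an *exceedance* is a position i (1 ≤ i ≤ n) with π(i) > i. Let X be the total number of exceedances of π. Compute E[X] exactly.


Write X = Σ_{i=1}^{160} X_i, where X_i = 1_{π(i) > i}.
For each fixed i, π(i) is uniform over {1, …, 160} (marginal of a uniform permutation), so P[π(i) > i] = (n − i)/n. Summing: Σ_{i=1}^{160} (n − i)/n = (0 + 1 + … + 159)/160 = 160(160 − 1)/(2·160) = (160 − 1)/2.
Hence E[X] = Σ_{i=1}^{160} (160 − i)/160 = 159/2 ≈ 79.50000.

E[X] = 159/2 = 79.50000.


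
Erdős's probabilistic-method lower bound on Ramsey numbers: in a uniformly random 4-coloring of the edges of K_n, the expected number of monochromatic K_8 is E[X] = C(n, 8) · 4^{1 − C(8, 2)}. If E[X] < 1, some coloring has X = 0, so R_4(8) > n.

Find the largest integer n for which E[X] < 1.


We need C(n, 8) · 4^{1 − 28} < 1, i.e. C(n, 8) < 4^{28 − 1} = 18014398509481984.
Check values of n near the boundary:
  n = 405: C(405, 8) = 16745853821188050; 16745853821188050 < 18014398509481984? YES
  n = 406: C(406, 8) = 17082453897995850; 17082453897995850 < 18014398509481984? YES
  n = 407: C(407, 8) = 17424959239309050; 17424959239309050 < 18014398509481984? YES
  n = 408: C(408, 8) = 17773458424095231; 17773458424095231 < 18014398509481984? YES
  n = 409: C(409, 8) = 18128041135797879; 18128041135797879 < 18014398509481984? NO
  n = 410: C(410, 8) = 18488798173326195; 18488798173326195 < 18014398509481984? NO
  n = 411: C(411, 8) = 18855821462126715; 18855821462126715 < 18014398509481984? NO
The largest n with C(n, 8) < 18014398509481984 is n = 408 (where E[X] = 17773458424095231/18014398509481984 ≈ 0.986625). Hence R_4(8) > 408, i.e. R_4(8) ≥ 409.

Largest n = 408; hence R_4(8) > 408.


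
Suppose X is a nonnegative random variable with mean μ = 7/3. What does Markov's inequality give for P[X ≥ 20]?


μ = E[X] = 7/3, a = 20.
Markov: P[X ≥ 20] ≤ μ/a = (7/3)/20 = 7/60.
Numerically: ≈ 0.117.
(Since a = 20 > μ = 2.333, the bound 7/60 is < 1 and informative.)

P[X ≥ 20] ≤ 7/60 ≈ 0.117.


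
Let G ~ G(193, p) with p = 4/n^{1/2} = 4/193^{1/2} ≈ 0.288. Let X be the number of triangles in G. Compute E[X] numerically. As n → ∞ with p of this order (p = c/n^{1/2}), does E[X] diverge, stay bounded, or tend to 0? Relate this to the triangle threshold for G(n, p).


Number of potential triangles: C(193, 3) = 1179616.
Each occurs with probability p³ ≈ (0.288)³ ≈ 2.38695e-02.
By linearity: E[X] = C(193, 3)·p³ ≈ 1179616 · 2.38695e-02 ≈ 28156.889.
Since α = 1/2 < 1, p = c/n^{1/2} ≫ 1/n is above the triangle threshold p ~ 1/n. Asymptotically E[X] ~ (c³/6)·n^{3(1−α)} = (4³/6)·n^{1.5} → ∞; triangles are abundant w.h.p.

E[X] ≈ 28156.889; in regime p = Θ(1/n^{1/2}) E[X] diverges (above the triangle threshold p ~ 1/n).
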